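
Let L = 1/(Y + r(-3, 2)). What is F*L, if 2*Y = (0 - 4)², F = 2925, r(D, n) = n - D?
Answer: 225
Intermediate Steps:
Y = 8 (Y = (0 - 4)²/2 = (½)*(-4)² = (½)*16 = 8)
L = 1/13 (L = 1/(8 + (2 - 1*(-3))) = 1/(8 + (2 + 3)) = 1/(8 + 5) = 1/13 ≈ 0.076923)
F*L = 2925*(1/13) = 225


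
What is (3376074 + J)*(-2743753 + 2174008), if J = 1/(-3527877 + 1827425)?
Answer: -3270821600499501015/1700452 ≈ -1.9235e+12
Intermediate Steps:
J = -1/1700452 (J = 1/(-1700452) = -1/1700452 ≈ -5.8808e-7)
(3376074 + J)*(-2743753 + 2174008) = (3376074 - 1/1700452)*(-2743753 + 2174008) = (5740851785447/1700452)*(-569745) = -3270821600499501015/1700452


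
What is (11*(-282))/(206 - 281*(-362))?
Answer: -517/16988 ≈ -0.030433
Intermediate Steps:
(11*(-282))/(206 - 281*(-362)) = -3102/(206 + 101722) = -3102/101928 = -3102*1/101928 = -517/16988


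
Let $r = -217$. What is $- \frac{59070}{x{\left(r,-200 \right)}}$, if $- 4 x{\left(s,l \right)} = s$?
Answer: $- \frac{236280}{217} \approx -1088.8$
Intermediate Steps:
$x{\left(s,l \right)} = - \frac{s}{4}$
$- \frac{59070}{x{\left(r,-200 \right)}} = - \frac{59070}{\left(- \frac{1}{4}\right) \left(-217\right)} = - \frac{59070}{\frac{217}{4}} = \left(-59070\right) \frac{4}{217} = - \frac{236280}{217}$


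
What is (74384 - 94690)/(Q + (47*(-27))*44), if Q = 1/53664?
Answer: 1089701184/2996383103 ≈ 0.36367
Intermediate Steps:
Q = 1/53664 ≈ 1.8634e-5
(74384 - 94690)/(Q + (47*(-27))*44) = (74384 - 94690)/(1/53664 + (47*(-27))*44) = -20306/(1/53664 - 1269*44) = -20306/(1/53664 - 55836) = -20306/(-2996383103/53664) = -20306*(-53664/2996383103) = 1089701184/2996383103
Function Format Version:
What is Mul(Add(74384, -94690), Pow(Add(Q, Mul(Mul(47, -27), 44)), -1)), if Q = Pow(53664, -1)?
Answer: Rational(1089701184, 2996383103) ≈ 0.36367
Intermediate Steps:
Q = Rational(1, 53664) ≈ 1.8634e-5
Mul(Add(74384, -94690), Pow(Add(Q, Mul(Mul(47, -27), 44)), -1)) = Mul(Add(74384, -94690), Pow(Add(Rational(1, 53664), Mul(Mul(47, -27), 44)), -1)) = Mul(-20306, Pow(Add(Rational(1, 53664), Mul(-1269, 44)), -1)) = Mul(-20306, Pow(Add(Rational(1, 53664), -55836), -1)) = Mul(-20306, Pow(Rational(-2996383103, 53664), -1)) = Mul(-20306, Rational(-53664, 2996383103)) = Rational(1089701184, 2996383103)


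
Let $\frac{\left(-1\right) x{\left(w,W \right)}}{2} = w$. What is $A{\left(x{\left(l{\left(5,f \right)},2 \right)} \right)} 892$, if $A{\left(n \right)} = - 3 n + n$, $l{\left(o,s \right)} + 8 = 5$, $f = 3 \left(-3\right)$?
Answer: $-10704$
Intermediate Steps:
$f = -9$
$l{\left(o,s \right)} = -3$ ($l{\left(o,s \right)} = -8 + 5 = -3$)
$x{\left(w,W \right)} = - 2 w$
$A{\left(n \right)} = - 2 n$
$A{\left(x{\left(l{\left(5,f \right)},2 \right)} \right)} 892 = - 2 \left(\left(-2\right) \left(-3\right)\right) 892 = \left(-2\right) 6 \cdot 892 = \left(-12\right) 892 = -10704$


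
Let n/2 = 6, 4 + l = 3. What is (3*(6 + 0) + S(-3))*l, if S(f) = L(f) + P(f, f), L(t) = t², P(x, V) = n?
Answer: -39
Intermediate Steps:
l = -1 (l = -4 + 3 = -1)
n = 12 (n = 2*6 = 12)
P(x, V) = 12
S(f) = 12 + f² (S(f) = f² + 12 = 12 + f²)
(3*(6 + 0) + S(-3))*l = (3*(6 + 0) + (12 + (-3)²))*(-1) = (3*6 + (12 + 9))*(-1) = (18 + 21)*(-1) = 39*(-1) = -39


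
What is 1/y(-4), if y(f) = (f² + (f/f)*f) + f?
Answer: ⅛ ≈ 0.12500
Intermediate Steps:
y(f) = f² + 2*f (y(f) = (f² + 1*f) + f = (f² + f) + f = (f + f²) + f = f² + 2*f)
1/y(-4) = 1/(-4*(2 - 4)) = 1/(-4*(-2)) = 1/8 = ⅛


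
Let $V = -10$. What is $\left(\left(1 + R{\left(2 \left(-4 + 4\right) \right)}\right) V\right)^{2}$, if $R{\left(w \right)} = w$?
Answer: $100$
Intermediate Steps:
$\left(\left(1 + R{\left(2 \left(-4 + 4\right) \right)}\right) V\right)^{2} = \left(\left(1 + 2 \left(-4 + 4\right)\right) \left(-10\right)\right)^{2} = \left(\left(1 + 2 \cdot 0\right) \left(-10\right)\right)^{2} = \left(\left(1 + 0\right) \left(-10\right)\right)^{2} = \left(1 \left(-10\right)\right)^{2} = \left(-10\right)^{2} = 100$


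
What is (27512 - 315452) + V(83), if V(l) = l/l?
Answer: -287939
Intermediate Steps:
V(l) = 1
(27512 - 315452) + V(83) = (27512 - 315452) + 1 = -287940 + 1 = -287939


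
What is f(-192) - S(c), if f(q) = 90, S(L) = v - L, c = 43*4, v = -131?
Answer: 393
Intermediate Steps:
c = 172
S(L) = -131 - L
f(-192) - S(c) = 90 - (-131 - 1*172) = 90 - (-131 - 172) = 90 - 1*(-303) = 90 + 303 = 393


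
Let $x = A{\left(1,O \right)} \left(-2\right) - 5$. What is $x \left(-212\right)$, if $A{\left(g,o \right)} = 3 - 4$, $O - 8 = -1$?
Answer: $636$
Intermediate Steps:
$O = 7$ ($O = 8 - 1 = 7$)
$A{\left(g,o \right)} = -1$
$x = -3$ ($x = \left(-1\right) \left(-2\right) - 5 = 2 - 5 = -3$)
$x \left(-212\right) = \left(-3\right) \left(-212\right) = 636$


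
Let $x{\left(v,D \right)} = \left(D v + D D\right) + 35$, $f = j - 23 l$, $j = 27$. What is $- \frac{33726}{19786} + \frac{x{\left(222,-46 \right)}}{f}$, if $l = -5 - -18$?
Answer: $\frac{75160737}{2690896} \approx 27.931$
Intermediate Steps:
$l = 13$ ($l = -5 + 18 = 13$)
$f = -272$ ($f = 27 - 299 = -272$)
$x{\left(v,D \right)} = 35 + D^{2} + D v$ ($x{\left(v,D \right)} = \left(D v + D^{2}\right) + 35 = \left(D^{2} + D v\right) + 35 = 35 + D^{2} + D v$)
$- \frac{33726}{19786} + \frac{x{\left(222,-46 \right)}}{f} = - \frac{33726}{19786} + \frac{35 + \left(-46\right)^{2} - 10212}{-272} = \left(-33726\right) \frac{1}{19786} + \left(35 + 2116 - 10212\right) \left(- \frac{1}{272}\right) = - \frac{16863}{9893} - - \frac{8061}{272} = - \frac{16863}{9893} + \frac{8061}{272} = \frac{75160737}{2690896}$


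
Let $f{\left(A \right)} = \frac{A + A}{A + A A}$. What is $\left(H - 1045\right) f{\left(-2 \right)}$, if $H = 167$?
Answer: $1756$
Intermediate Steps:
$f{\left(A \right)} = \frac{2 A}{A + A^{2}}$
$\left(H - 1045\right) f{\left(-2 \right)} = \left(167 - 1045\right) \frac{2}{1 - 2} = - 878 \frac{2}{-1} = - 878 \cdot 2 \left(-1\right) = \left(-878\right) \left(-2\right) = 1756$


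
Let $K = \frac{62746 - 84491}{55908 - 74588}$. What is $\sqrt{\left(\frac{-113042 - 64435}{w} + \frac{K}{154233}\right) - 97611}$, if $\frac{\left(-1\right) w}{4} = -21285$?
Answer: $\frac{i \sqrt{5035425481706718552728823670}}{227124544020} \approx 312.43 i$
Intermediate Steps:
$w = 85140$ ($w = \left(-4\right) \left(-21285\right) = 85140$)
$K = \frac{4349}{3736}$ ($K = - \frac{21745}{-18680} = \left(-21745\right) \left(- \frac{1}{18680}\right) = \frac{4349}{3736} \approx 1.1641$)
$\sqrt{\left(\frac{-113042 - 64435}{w} + \frac{K}{154233}\right) - 97611} = \sqrt{\left(\frac{-113042 - 64435}{85140} + \frac{4349}{3736 \cdot 154233}\right) - 97611} = \sqrt{\left(\left(-177477\right) \frac{1}{85140} + \frac{4349}{3736} \cdot \frac{1}{154233}\right) - 97611} = \sqrt{\left(- \frac{59159}{28380} + \frac{4349}{576214488}\right) - 97611} = \sqrt{- \frac{2840679122581}{1362747264120} - 97611} = \sqrt{- \frac{133021963877139901}{1362747264120}} = \frac{i \sqrt{5035425481706718552728823670}}{227124544020}$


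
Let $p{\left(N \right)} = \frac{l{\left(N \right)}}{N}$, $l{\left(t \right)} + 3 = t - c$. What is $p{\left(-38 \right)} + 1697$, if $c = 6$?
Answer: $\frac{64533}{38} \approx 1698.2$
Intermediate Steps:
$l{\left(t \right)} = -9 + t$ ($l{\left(t \right)} = -3 + \left(t - 6\right) = -3 + \left(-6 + t\right) = -9 + t$)
$p{\left(N \right)} = \frac{-9 + N}{N}$
$p{\left(-38 \right)} + 1697 = \frac{-9 - 38}{-38} + 1697 = \left(- \frac{1}{38}\right) \left(-47\right) + 1697 = \frac{47}{38} + 1697 = \frac{64533}{38}$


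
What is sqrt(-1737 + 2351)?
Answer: sqrt(614) ≈ 24.779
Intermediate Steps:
sqrt(-1737 + 2351) = sqrt(614)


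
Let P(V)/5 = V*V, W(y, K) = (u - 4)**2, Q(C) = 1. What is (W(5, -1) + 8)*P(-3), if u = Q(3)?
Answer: 765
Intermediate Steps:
u = 1
W(y, K) = 9 (W(y, K) = (1 - 4)**2 = (-3)**2 = 9)
P(V) = 5*V**2 (P(V) = 5*(V*V) = 5*V**2)
(W(5, -1) + 8)*P(-3) = (9 + 8)*(5*(-3)**2) = 17*(5*9) = 17*45 = 765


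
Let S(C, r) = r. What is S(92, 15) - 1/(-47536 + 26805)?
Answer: 310966/20731 ≈ 15.000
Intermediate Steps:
S(92, 15) - 1/(-47536 + 26805) = 15 - 1/(-47536 + 26805) = 15 - 1/(-20731) = 15 - 1*(-1/20731) = 15 + 1/20731 = 310966/20731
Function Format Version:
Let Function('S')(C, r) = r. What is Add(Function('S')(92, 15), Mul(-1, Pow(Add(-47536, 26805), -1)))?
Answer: Rational(310966, 20731) ≈ 15.000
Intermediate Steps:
Add(Function('S')(92, 15), Mul(-1, Pow(Add(-47536, 26805), -1))) = Add(15, Mul(-1, Pow(Add(-47536, 26805), -1))) = Add(15, Mul(-1, Pow(-20731, -1))) = Add(15, Mul(-1, Rational(-1, 20731))) = Add(15, Rational(1, 20731)) = Rational(310966, 20731)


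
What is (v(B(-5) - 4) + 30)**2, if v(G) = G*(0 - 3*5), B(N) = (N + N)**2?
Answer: 1988100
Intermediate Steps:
B(N) = 4*N**2 (B(N) = (2*N)**2 = 4*N**2)
v(G) = -15*G (v(G) = G*(0 - 15) = G*(-15) = -15*G)
(v(B(-5) - 4) + 30)**2 = (-15*(4*(-5)**2 - 4) + 30)**2 = (-15*(4*25 - 4) + 30)**2 = (-15*(100 - 4) + 30)**2 = (-15*96 + 30)**2 = (-1440 + 30)**2 = (-1410)**2 = 1988100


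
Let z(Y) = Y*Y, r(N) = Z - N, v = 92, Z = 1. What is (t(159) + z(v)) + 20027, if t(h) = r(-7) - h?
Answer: 28340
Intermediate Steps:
r(N) = 1 - N
z(Y) = Y²
t(h) = 8 - h (t(h) = (1 - 1*(-7)) - h = (1 + 7) - h = 8 - h)
(t(159) + z(v)) + 20027 = ((8 - 1*159) + 92²) + 20027 = ((8 - 159) + 8464) + 20027 = (-151 + 8464) + 20027 = 8313 + 20027 = 28340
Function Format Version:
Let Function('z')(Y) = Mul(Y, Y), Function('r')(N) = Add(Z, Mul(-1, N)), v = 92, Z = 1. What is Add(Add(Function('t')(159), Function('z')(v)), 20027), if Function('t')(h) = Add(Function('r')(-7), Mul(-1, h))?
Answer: 28340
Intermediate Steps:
Function('r')(N) = Add(1, Mul(-1, N))
Function('z')(Y) = Pow(Y, 2)
Function('t')(h) = Add(8, Mul(-1, h)) (Function('t')(h) = Add(Add(1, Mul(-1, -7)), Mul(-1, h)) = Add(Add(1, 7), Mul(-1, h)) = Add(8, Mul(-1, h)))
Add(Add(Function('t')(159), Function('z')(v)), 20027) = Add(Add(Add(8, Mul(-1, 159)), Pow(92, 2)), 20027) = Add(Add(Add(8, -159), 8464), 20027) = Add(Add(-151, 8464), 20027) = Add(8313, 20027) = 28340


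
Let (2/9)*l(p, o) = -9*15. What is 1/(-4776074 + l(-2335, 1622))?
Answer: -2/9553363 ≈ -2.0935e-7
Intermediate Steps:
l(p, o) = -1215/2 (l(p, o) = 9*(-9*15)/2 = (9/2)*(-135) = -1215/2)
1/(-4776074 + l(-2335, 1622)) = 1/(-4776074 - 1215/2) = 1/(-9553363/2) = -2/9553363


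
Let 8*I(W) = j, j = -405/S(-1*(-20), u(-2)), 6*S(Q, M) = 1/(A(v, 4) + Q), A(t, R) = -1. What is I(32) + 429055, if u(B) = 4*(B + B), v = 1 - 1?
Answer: 1693135/4 ≈ 4.2328e+5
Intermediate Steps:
v = 0
u(B) = 8*B (u(B) = 4*(2*B) = 8*B)
S(Q, M) = 1/(6*(-1 + Q))
j = -46170 (j = -405/(1/(6*(-1 - 1*(-20)))) = -405/(1/(6*(-1 + 20))) = -405/((⅙)/19) = -405/((⅙)*(1/19)) = -405/1/114 = -405*114 = -46170)
I(W) = -23085/4 (I(W) = (⅛)*(-46170) = -23085/4)
I(32) + 429055 = -23085/4 + 429055 = 1693135/4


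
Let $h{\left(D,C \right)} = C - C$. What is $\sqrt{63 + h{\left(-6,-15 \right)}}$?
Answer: $3 \sqrt{7} \approx 7.9373$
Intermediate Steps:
$h{\left(D,C \right)} = 0$
$\sqrt{63 + h{\left(-6,-15 \right)}} = \sqrt{63 + 0} = \sqrt{63} = 3 \sqrt{7}$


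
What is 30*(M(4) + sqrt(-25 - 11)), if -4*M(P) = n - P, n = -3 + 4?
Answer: 45/2 + 180*I ≈ 22.5 + 180.0*I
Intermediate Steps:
n = 1
M(P) = -1/4 + P/4 (M(P) = -(1 - P)/4 = -1/4 + P/4)
30*(M(4) + sqrt(-25 - 11)) = 30*((-1/4 + (1/4)*4) + sqrt(-25 - 11)) = 30*((-1/4 + 1) + sqrt(-36)) = 30*(3/4 + 6*I) = 45/2 + 180*I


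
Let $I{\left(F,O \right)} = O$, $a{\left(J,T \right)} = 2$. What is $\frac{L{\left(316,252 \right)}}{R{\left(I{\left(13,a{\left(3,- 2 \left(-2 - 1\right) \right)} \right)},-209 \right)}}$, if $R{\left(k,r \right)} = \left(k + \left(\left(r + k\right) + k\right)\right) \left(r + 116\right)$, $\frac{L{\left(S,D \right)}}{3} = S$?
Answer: $\frac{316}{6293} \approx 0.050215$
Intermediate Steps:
$L{\left(S,D \right)} = 3 S$
$R{\left(k,r \right)} = \left(116 + r\right) \left(r + 3 k\right)$ ($R{\left(k,r \right)} = \left(k + \left(\left(k + r\right) + k\right)\right) \left(116 + r\right) = \left(k + \left(r + 2 k\right)\right) \left(116 + r\right) = \left(r + 3 k\right) \left(116 + r\right) = \left(116 + r\right) \left(r + 3 k\right)$)
$\frac{L{\left(316,252 \right)}}{R{\left(I{\left(13,a{\left(3,- 2 \left(-2 - 1\right) \right)} \right)},-209 \right)}} = \frac{3 \cdot 316}{\left(-209\right)^{2} + 116 \left(-209\right) + 348 \cdot 2 + 3 \cdot 2 \left(-209\right)} = \frac{948}{43681 - 24244 + 696 - 1254} = \frac{948}{18879} = 948 \cdot \frac{1}{18879} = \frac{316}{6293}$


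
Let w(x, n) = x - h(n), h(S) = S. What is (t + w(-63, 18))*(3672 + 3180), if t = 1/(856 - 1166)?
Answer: -86030286/155 ≈ -5.5503e+5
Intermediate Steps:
t = -1/310 (t = 1/(-310) = -1/310 ≈ -0.0032258)
w(x, n) = x - n
(t + w(-63, 18))*(3672 + 3180) = (-1/310 + (-63 - 1*18))*(3672 + 3180) = (-1/310 + (-63 - 18))*6852 = (-1/310 - 81)*6852 = -25111/310*6852 = -86030286/155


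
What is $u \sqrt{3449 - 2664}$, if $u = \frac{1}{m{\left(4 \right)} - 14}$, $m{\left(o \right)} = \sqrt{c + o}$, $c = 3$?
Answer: $- \frac{2 \sqrt{785}}{27} - \frac{\sqrt{5495}}{189} \approx -2.4676$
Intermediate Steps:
$m{\left(o \right)} = \sqrt{3 + o}$
$u = \frac{1}{-14 + \sqrt{7}}$ ($u = \frac{1}{\sqrt{3 + 4} - 14} = \frac{1}{\sqrt{7} - 14} = \frac{1}{-14 + \sqrt{7}} \approx -0.088073$)
$u \sqrt{3449 - 2664} = \left(- \frac{2}{27} - \frac{\sqrt{7}}{189}\right) \sqrt{3449 - 2664} = \left(- \frac{2}{27} - \frac{\sqrt{7}}{189}\right) \sqrt{785} = \sqrt{785} \left(- \frac{2}{27} - \frac{\sqrt{7}}{189}\right)$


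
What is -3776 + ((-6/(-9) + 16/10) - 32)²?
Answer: -650684/225 ≈ -2891.9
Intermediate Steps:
-3776 + ((-6/(-9) + 16/10) - 32)² = -3776 + ((-6*(-⅑) + 16*(⅒)) - 32)² = -3776 + ((⅔ + 8/5) - 32)² = -3776 + (34/15 - 32)² = -3776 + (-446/15)² = -3776 + 198916/225 = -650684/225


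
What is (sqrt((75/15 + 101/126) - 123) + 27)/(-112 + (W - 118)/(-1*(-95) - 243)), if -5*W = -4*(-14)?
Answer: -9990/41117 - 185*I*sqrt(206738)/863457 ≈ -0.24297 - 0.097418*I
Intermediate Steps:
W = -56/5 (W = -(-4)*(-14)/5 = -1/5*56 = -56/5 ≈ -11.200)
(sqrt((75/15 + 101/126) - 123) + 27)/(-112 + (W - 118)/(-1*(-95) - 243)) = (sqrt((75/15 + 101/126) - 123) + 27)/(-112 + (-56/5 - 118)/(-1*(-95) - 243)) = (sqrt((75*(1/15) + 101*(1/126)) - 123) + 27)/(-112 - 646/(5*(95 - 243))) = (sqrt((5 + 101/126) - 123) + 27)/(-112 - 646/5/(-148)) = (sqrt(731/126 - 123) + 27)/(-112 - 646/5*(-1/148)) = (sqrt(-14767/126) + 27)/(-112 + 323/370) = (I*sqrt(206738)/42 + 27)/(-41117/370) = (27 + I*sqrt(206738)/42)*(-370/41117) = -9990/41117 - 185*I*sqrt(206738)/863457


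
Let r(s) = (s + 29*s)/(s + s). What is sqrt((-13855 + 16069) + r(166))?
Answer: sqrt(2229) ≈ 47.212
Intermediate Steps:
r(s) = 15 (r(s) = (30*s)/((2*s)) = (30*s)*(1/(2*s)) = 15)
sqrt((-13855 + 16069) + r(166)) = sqrt((-13855 + 16069) + 15) = sqrt(2214 + 15) = sqrt(2229)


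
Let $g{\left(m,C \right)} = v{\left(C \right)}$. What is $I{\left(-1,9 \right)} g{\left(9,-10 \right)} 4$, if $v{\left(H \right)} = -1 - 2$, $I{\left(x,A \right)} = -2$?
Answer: $24$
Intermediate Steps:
$v{\left(H \right)} = -3$
$g{\left(m,C \right)} = -3$
$I{\left(-1,9 \right)} g{\left(9,-10 \right)} 4 = \left(-2\right) \left(-3\right) 4 = 6 \cdot 4 = 24$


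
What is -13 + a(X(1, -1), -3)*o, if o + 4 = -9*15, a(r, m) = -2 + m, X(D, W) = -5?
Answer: 682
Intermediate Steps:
o = -139 (o = -4 - 9*15 = -4 - 135 = -139)
-13 + a(X(1, -1), -3)*o = -13 + (-2 - 3)*(-139) = -13 - 5*(-139) = -13 + 695 = 682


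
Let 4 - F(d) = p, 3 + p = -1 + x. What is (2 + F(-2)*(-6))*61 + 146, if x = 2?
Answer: -1928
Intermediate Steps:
p = -2 (p = -3 + (-1 + 2) = -3 + 1 = -2)
F(d) = 6 (F(d) = 4 - 1*(-2) = 4 + 2 = 6)
(2 + F(-2)*(-6))*61 + 146 = (2 + 6*(-6))*61 + 146 = (2 - 36)*61 + 146 = -34*61 + 146 = -2074 + 146 = -1928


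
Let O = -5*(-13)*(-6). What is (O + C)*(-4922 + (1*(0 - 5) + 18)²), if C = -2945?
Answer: 15851255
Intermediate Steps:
O = -390 (O = 65*(-6) = -390)
(O + C)*(-4922 + (1*(0 - 5) + 18)²) = (-390 - 2945)*(-4922 + (1*(0 - 5) + 18)²) = -3335*(-4922 + (1*(-5) + 18)²) = -3335*(-4922 + (-5 + 18)²) = -3335*(-4922 + 13²) = -3335*(-4922 + 169) = -3335*(-4753) = 15851255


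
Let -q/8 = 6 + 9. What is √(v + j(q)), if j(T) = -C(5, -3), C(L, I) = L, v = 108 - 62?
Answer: √41 ≈ 6.4031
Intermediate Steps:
q = -120 (q = -8*(6 + 9) = -8*15 = -120)
v = 46
j(T) = -5 (j(T) = -1*5 = -5)
√(v + j(q)) = √(46 - 5) = √41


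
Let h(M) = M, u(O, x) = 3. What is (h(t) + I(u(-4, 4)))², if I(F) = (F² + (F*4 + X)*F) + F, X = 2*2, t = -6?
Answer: 2916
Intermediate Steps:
X = 4
I(F) = F + F² + F*(4 + 4*F) (I(F) = (F² + (F*4 + 4)*F) + F = (F² + (4*F + 4)*F) + F = (F² + (4 + 4*F)*F) + F = (F² + F*(4 + 4*F)) + F = F + F² + F*(4 + 4*F))
(h(t) + I(u(-4, 4)))² = (-6 + 5*3*(1 + 3))² = (-6 + 5*3*4)² = (-6 + 60)² = 54² = 2916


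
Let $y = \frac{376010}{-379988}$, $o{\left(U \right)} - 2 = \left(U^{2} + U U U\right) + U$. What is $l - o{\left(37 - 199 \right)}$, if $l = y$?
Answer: $\frac{802808819331}{189994} \approx 4.2254 \cdot 10^{6}$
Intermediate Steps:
$o{\left(U \right)} = 2 + U + U^{2} + U^{3}$ ($o{\left(U \right)} = 2 + \left(\left(U^{2} + U U U\right) + U\right) = 2 + \left(\left(U^{2} + U^{2} U\right) + U\right) = 2 + \left(\left(U^{2} + U^{3}\right) + U\right) = 2 + \left(U + U^{2} + U^{3}\right) = 2 + U + U^{2} + U^{3}$)
$y = - \frac{188005}{189994}$ ($y = 376010 \left(- \frac{1}{379988}\right) = - \frac{188005}{189994} \approx -0.98953$)
$l = - \frac{188005}{189994} \approx -0.98953$
$l - o{\left(37 - 199 \right)} = - \frac{188005}{189994} - \left(2 + \left(37 - 199\right) + \left(37 - 199\right)^{2} + \left(37 - 199\right)^{3}\right) = - \frac{188005}{189994} - \left(2 - 162 + \left(-162\right)^{2} + \left(-162\right)^{3}\right) = - \frac{188005}{189994} - \left(2 - 162 + 26244 - 4251528\right) = - \frac{188005}{189994} - -4225444 = - \frac{188005}{189994} + 4225444 = \frac{802808819331}{189994}$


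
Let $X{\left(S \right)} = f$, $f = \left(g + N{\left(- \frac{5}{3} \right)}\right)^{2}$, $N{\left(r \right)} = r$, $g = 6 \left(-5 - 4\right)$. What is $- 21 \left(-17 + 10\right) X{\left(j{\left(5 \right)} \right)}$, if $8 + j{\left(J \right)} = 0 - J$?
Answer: $\frac{1366561}{3} \approx 4.5552 \cdot 10^{5}$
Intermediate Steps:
$j{\left(J \right)} = -8 - J$ ($j{\left(J \right)} = -8 + \left(0 - J\right) = -8 - J$)
$g = -54$ ($g = 6 \left(-9\right) = -54$)
$f = \frac{27889}{9}$ ($f = \left(-54 - \frac{5}{3}\right)^{2} = \left(- \frac{167}{3}\right)^{2} = \frac{27889}{9} \approx 3098.8$)
$X{\left(S \right)} = \frac{27889}{9}$
$- 21 \left(-17 + 10\right) X{\left(j{\left(5 \right)} \right)} = - 21 \left(-17 + 10\right) \frac{27889}{9} = \left(-21\right) \left(-7\right) \frac{27889}{9} = 147 \cdot \frac{27889}{9} = \frac{1366561}{3}$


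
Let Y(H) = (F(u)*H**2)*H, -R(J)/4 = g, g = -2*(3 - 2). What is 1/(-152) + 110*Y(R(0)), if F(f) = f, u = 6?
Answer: 51363839/152 ≈ 3.3792e+5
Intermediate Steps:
g = -2 (g = -2*1 = -2)
R(J) = 8 (R(J) = -4*(-2) = 8)
Y(H) = 6*H**3 (Y(H) = (6*H**2)*H = 6*H**3)
1/(-152) + 110*Y(R(0)) = 1/(-152) + 110*(6*8**3) = -1/152 + 110*(6*512) = -1/152 + 110*3072 = -1/152 + 337920 = 51363839/152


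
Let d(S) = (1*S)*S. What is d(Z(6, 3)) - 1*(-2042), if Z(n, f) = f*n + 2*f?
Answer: 2618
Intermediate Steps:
Z(n, f) = 2*f + f*n
d(S) = S² (d(S) = S*S = S²)
d(Z(6, 3)) - 1*(-2042) = (3*(2 + 6))² - 1*(-2042) = (3*8)² + 2042 = 24² + 2042 = 576 + 2042 = 2618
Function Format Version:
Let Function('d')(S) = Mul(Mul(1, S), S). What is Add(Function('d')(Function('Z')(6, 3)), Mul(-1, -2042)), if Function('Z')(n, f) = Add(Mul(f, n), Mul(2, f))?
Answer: 2618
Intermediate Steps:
Function('Z')(n, f) = Add(Mul(2, f), Mul(f, n))
Function('d')(S) = Pow(S, 2) (Function('d')(S) = Mul(S, S) = Pow(S, 2))
Add(Function('d')(Function('Z')(6, 3)), Mul(-1, -2042)) = Add(Pow(Mul(3, Add(2, 6)), 2), Mul(-1, -2042)) = Add(Pow(Mul(3, 8), 2), 2042) = Add(Pow(24, 2), 2042) = Add(576, 2042) = 2618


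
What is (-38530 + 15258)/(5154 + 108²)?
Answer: -11636/8409 ≈ -1.3838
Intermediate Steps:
(-38530 + 15258)/(5154 + 108²) = -23272/(5154 + 11664) = -23272/16818 = -23272*1/16818 = -11636/8409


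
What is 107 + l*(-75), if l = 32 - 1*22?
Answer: -643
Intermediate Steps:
l = 10 (l = 32 - 22 = 10)
107 + l*(-75) = 107 + 10*(-75) = 107 - 750 = -643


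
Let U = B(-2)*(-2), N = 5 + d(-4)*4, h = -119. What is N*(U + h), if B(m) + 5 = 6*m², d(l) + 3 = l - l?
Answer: 1099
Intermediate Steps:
d(l) = -3 (d(l) = -3 + (l - l) = -3 + 0 = -3)
B(m) = -5 + 6*m²
N = -7 (N = 5 - 3*4 = 5 - 12 = -7)
U = -38 (U = (-5 + 6*(-2)²)*(-2) = (-5 + 6*4)*(-2) = (-5 + 24)*(-2) = 19*(-2) = -38)
N*(U + h) = -7*(-38 - 119) = -7*(-157) = 1099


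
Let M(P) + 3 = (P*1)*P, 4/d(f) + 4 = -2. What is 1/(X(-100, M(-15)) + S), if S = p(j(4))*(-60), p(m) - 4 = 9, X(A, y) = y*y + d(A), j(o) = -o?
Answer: 3/145510 ≈ 2.0617e-5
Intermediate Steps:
d(f) = -2/3 (d(f) = 4/(-4 - 2) = 4/(-6) = 4*(-1/6) = -2/3)
M(P) = -3 + P**2 (M(P) = -3 + (P*1)*P = -3 + P*P = -3 + P**2)
X(A, y) = -2/3 + y**2 (X(A, y) = y*y - 2/3 = y**2 - 2/3 = -2/3 + y**2)
p(m) = 13 (p(m) = 4 + 9 = 13)
S = -780 (S = 13*(-60) = -780)
1/(X(-100, M(-15)) + S) = 1/((-2/3 + (-3 + (-15)**2)**2) - 780) = 1/((-2/3 + (-3 + 225)**2) - 780) = 1/((-2/3 + 222**2) - 780) = 1/((-2/3 + 49284) - 780) = 1/(147850/3 - 780) = 1/(145510/3) = 3/145510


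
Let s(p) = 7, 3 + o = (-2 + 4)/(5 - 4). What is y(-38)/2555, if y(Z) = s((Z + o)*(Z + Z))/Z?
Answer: -1/13870 ≈ -7.2098e-5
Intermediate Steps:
o = -1 (o = -3 + (-2 + 4)/(5 - 4) = -3 + 2/1 = -3 + 2*1 = -3 + 2 = -1)
y(Z) = 7/Z
y(-38)/2555 = (7/(-38))/2555 = (7*(-1/38))*(1/2555) = -7/38*1/2555 = -1/13870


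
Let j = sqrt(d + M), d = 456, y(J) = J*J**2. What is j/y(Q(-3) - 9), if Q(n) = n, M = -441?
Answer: -sqrt(15)/1728 ≈ -0.0022413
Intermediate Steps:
y(J) = J**3
j = sqrt(15) (j = sqrt(456 - 441) = sqrt(15) ≈ 3.8730)
j/y(Q(-3) - 9) = sqrt(15)/((-3 - 9)**3) = sqrt(15)/((-12)**3) = sqrt(15)/(-1728) = sqrt(15)*(-1/1728) = -sqrt(15)/1728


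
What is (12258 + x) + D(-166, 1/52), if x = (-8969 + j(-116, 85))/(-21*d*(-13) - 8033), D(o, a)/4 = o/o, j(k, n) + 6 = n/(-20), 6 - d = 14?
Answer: 501159333/40868 ≈ 12263.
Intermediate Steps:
d = -8 (d = 6 - 1*14 = 6 - 14 = -8)
j(k, n) = -6 - n/20 (j(k, n) = -6 + n/(-20) = -6 + n*(-1/20) = -6 - n/20)
D(o, a) = 4 (D(o, a) = 4*(o/o) = 4*1 = 4)
x = 35917/40868 (x = (-8969 + (-6 - 1/20*85))/(-21*(-8)*(-13) - 8033) = (-8969 + (-6 - 17/4))/(168*(-13) - 8033) = (-8969 - 41/4)/(-2184 - 8033) = -35917/4/(-10217) = -35917/4*(-1/10217) = 35917/40868 ≈ 0.87885)
(12258 + x) + D(-166, 1/52) = (12258 + 35917/40868) + 4 = 500995861/40868 + 4 = 501159333/40868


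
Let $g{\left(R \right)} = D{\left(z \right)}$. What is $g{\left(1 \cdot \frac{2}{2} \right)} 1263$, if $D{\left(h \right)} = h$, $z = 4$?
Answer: $5052$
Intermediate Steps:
$g{\left(R \right)} = 4$
$g{\left(1 \cdot \frac{2}{2} \right)} 1263 = 4 \cdot 1263 = 5052$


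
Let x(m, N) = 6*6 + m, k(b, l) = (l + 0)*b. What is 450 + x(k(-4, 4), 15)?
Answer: 470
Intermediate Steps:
k(b, l) = b*l (k(b, l) = l*b = b*l)
x(m, N) = 36 + m
450 + x(k(-4, 4), 15) = 450 + (36 - 4*4) = 450 + (36 - 16) = 450 + 20 = 470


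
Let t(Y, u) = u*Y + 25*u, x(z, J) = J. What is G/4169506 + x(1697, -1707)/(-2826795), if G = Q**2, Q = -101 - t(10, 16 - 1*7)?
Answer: 82718530377/1964389785545 ≈ 0.042109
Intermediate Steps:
t(Y, u) = 25*u + Y*u (t(Y, u) = Y*u + 25*u = 25*u + Y*u)
Q = -416 (Q = -101 - (16 - 1*7)*(25 + 10) = -101 - (16 - 7)*35 = -101 - 9*35 = -101 - 1*315 = -101 - 315 = -416)
G = 173056 (G = (-416)**2 = 173056)
G/4169506 + x(1697, -1707)/(-2826795) = 173056/4169506 - 1707/(-2826795) = 173056*(1/4169506) - 1707*(-1/2826795) = 86528/2084753 + 569/942265 = 82718530377/1964389785545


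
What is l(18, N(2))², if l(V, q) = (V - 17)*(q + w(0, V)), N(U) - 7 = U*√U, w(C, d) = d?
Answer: 633 + 100*√2 ≈ 774.42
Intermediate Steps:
N(U) = 7 + U^(3/2) (N(U) = 7 + U*√U = 7 + U^(3/2))
l(V, q) = (-17 + V)*(V + q) (l(V, q) = (V - 17)*(q + V) = (-17 + V)*(V + q))
l(18, N(2))² = (18² - 17*18 - 17*(7 + 2^(3/2)) + 18*(7 + 2^(3/2)))² = (324 - 306 - 17*(7 + 2*√2) + 18*(7 + 2*√2))² = (324 - 306 + (-119 - 34*√2) + (126 + 36*√2))² = (25 + 2*√2)²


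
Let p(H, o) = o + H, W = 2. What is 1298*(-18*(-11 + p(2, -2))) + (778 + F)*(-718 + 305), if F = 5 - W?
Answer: -65549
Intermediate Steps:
p(H, o) = H + o
F = 3 (F = 5 - 1*2 = 5 - 2 = 3)
1298*(-18*(-11 + p(2, -2))) + (778 + F)*(-718 + 305) = 1298*(-18*(-11 + (2 - 2))) + (778 + 3)*(-718 + 305) = 1298*(-18*(-11 + 0)) + 781*(-413) = 1298*(-18*(-11)) - 322553 = 1298*198 - 322553 = 257004 - 322553 = -65549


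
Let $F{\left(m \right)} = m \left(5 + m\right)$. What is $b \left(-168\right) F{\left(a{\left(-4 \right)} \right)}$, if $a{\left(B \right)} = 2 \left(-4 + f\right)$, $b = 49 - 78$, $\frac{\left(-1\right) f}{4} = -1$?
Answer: $0$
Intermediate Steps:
$f = 4$ ($f = \left(-4\right) \left(-1\right) = 4$)
$b = -29$
$a{\left(B \right)} = 0$ ($a{\left(B \right)} = 2 \left(-4 + 4\right) = 2 \cdot 0 = 0$)
$b \left(-168\right) F{\left(a{\left(-4 \right)} \right)} = \left(-29\right) \left(-168\right) 0 \left(5 + 0\right) = 4872 \cdot 0 \cdot 5 = 4872 \cdot 0 = 0$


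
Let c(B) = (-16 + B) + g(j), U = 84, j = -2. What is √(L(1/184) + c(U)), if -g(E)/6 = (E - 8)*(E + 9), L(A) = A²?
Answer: √16521729/184 ≈ 22.091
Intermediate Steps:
g(E) = -6*(-8 + E)*(9 + E) (g(E) = -6*(E - 8)*(E + 9) = -6*(-8 + E)*(9 + E))
c(B) = 404 + B (c(B) = (-16 + B) + (432 - 6*(-2) - 6*(-2)²) = (-16 + B) + (432 + 12 - 6*4) = (-16 + B) + (432 + 12 - 24) = (-16 + B) + 420 = 404 + B)
√(L(1/184) + c(U)) = √((1/184)² + (404 + 84)) = √((1/184)² + 488) = √(1/33856 + 488) = √(16521729/33856) = √16521729/184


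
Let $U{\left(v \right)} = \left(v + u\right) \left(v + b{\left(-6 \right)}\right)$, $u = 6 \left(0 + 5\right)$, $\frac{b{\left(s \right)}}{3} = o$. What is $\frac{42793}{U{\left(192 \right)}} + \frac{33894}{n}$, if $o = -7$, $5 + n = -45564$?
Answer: $\frac{663350189}{1729890378} \approx 0.38346$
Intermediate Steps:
$n = -45569$ ($n = -5 - 45564 = -45569$)
$b{\left(s \right)} = -21$ ($b{\left(s \right)} = 3 \left(-7\right) = -21$)
$u = 30$ ($u = 6 \cdot 5 = 30$)
$U{\left(v \right)} = \left(-21 + v\right) \left(30 + v\right)$ ($U{\left(v \right)} = \left(v + 30\right) \left(v - 21\right) = \left(30 + v\right) \left(-21 + v\right) = \left(-21 + v\right) \left(30 + v\right)$)
$\frac{42793}{U{\left(192 \right)}} + \frac{33894}{n} = \frac{42793}{-630 + 192^{2} + 9 \cdot 192} + \frac{33894}{-45569} = \frac{42793}{-630 + 36864 + 1728} + 33894 \left(- \frac{1}{45569}\right) = \frac{42793}{37962} - \frac{33894}{45569} = \frac{663350189}{1729890378}$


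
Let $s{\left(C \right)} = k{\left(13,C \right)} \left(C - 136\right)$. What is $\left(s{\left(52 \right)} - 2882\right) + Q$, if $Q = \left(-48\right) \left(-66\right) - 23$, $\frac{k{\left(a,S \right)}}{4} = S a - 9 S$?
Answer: $-69625$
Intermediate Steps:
$k{\left(a,S \right)} = - 36 S + 4 S a$ ($k{\left(a,S \right)} = 4 \left(S a - 9 S\right) = 4 \left(- 9 S + S a\right) = - 36 S + 4 S a$)
$Q = 3145$ ($Q = 3168 - 23 = 3145$)
$s{\left(C \right)} = 16 C \left(-136 + C\right)$ ($s{\left(C \right)} = 4 C \left(-9 + 13\right) \left(C - 136\right) = 4 C 4 \left(-136 + C\right) = 16 C \left(-136 + C\right)$)
$\left(s{\left(52 \right)} - 2882\right) + Q = \left(16 \cdot 52 \left(-136 + 52\right) - 2882\right) + 3145 = \left(16 \cdot 52 \left(-84\right) - 2882\right) + 3145 = \left(-69888 - 2882\right) + 3145 = -72770 + 3145 = -69625$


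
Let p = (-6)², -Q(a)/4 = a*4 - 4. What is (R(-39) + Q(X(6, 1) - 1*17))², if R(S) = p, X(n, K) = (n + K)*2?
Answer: 10000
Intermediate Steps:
X(n, K) = 2*K + 2*n (X(n, K) = (K + n)*2 = 2*K + 2*n)
Q(a) = 16 - 16*a (Q(a) = -4*(a*4 - 4) = -4*(4*a - 4) = -4*(-4 + 4*a) = 16 - 16*a)
p = 36
R(S) = 36
(R(-39) + Q(X(6, 1) - 1*17))² = (36 + (16 - 16*((2*1 + 2*6) - 1*17)))² = (36 + (16 - 16*((2 + 12) - 17)))² = (36 + (16 - 16*(14 - 17)))² = (36 + (16 - 16*(-3)))² = (36 + (16 + 48))² = (36 + 64)² = 100² = 10000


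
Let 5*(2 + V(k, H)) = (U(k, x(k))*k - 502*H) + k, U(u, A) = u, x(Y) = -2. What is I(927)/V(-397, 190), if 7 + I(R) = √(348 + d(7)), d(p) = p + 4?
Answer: -35/61822 + 5*√359/61822 ≈ 0.00096627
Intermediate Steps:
d(p) = 4 + p
I(R) = -7 + √359 (I(R) = -7 + √(348 + (4 + 7)) = -7 + √(348 + 11) = -7 + √359)
V(k, H) = -2 - 502*H/5 + k/5 + k²/5 (V(k, H) = -2 + ((k*k - 502*H) + k)/5 = -2 + ((k² - 502*H) + k)/5 = -2 + (k + k² - 502*H)/5 = -2 + (-502*H/5 + k/5 + k²/5) = -2 - 502*H/5 + k/5 + k²/5)
I(927)/V(-397, 190) = (-7 + √359)/(-2 - 502/5*190 + (⅕)*(-397) + (⅕)*(-397)²) = (-7 + √359)/(-2 - 19076 - 397/5 + (⅕)*157609) = (-7 + √359)/(-2 - 19076 - 397/5 + 157609/5) = (-7 + √359)/(61822/5) = (-7 + √359)*(5/61822) = -35/61822 + 5*√359/61822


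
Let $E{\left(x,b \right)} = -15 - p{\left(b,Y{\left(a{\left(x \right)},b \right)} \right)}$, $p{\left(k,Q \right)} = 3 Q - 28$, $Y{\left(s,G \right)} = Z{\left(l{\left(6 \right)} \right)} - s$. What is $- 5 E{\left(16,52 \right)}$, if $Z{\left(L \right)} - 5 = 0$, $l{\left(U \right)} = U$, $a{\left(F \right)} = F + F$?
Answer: $-470$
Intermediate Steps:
$a{\left(F \right)} = 2 F$
$Z{\left(L \right)} = 5$ ($Z{\left(L \right)} = 5 + 0 = 5$)
$Y{\left(s,G \right)} = 5 - s$
$p{\left(k,Q \right)} = -28 + 3 Q$ ($p{\left(k,Q \right)} = 3 Q - 28 = -28 + 3 Q$)
$E{\left(x,b \right)} = -2 + 6 x$ ($E{\left(x,b \right)} = -15 - \left(-28 + 3 \left(5 - 2 x\right)\right) = -15 - \left(-28 - \left(-15 + 6 x\right)\right) = -15 - \left(-13 - 6 x\right) = -15 + \left(13 + 6 x\right) = -2 + 6 x$)
$- 5 E{\left(16,52 \right)} = - 5 \left(-2 + 6 \cdot 16\right) = - 5 \left(-2 + 96\right) = \left(-5\right) 94 = -470$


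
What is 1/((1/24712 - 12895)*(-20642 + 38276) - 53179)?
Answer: -12356/2810293223987 ≈ -4.3967e-9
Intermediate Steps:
1/((1/24712 - 12895)*(-20642 + 38276) - 53179) = 1/((1/24712 - 12895)*17634 - 53179) = 1/(-318661239/24712*17634 - 53179) = 1/(-2809636144263/12356 - 53179) = 1/(-2810293223987/12356) = -12356/2810293223987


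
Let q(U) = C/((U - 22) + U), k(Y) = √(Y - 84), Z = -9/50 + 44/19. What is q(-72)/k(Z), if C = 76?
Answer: 190*I*√2955298/6454993 ≈ 0.050601*I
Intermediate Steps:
Z = 2029/950 (Z = -9*1/50 + 44*(1/19) = -9/50 + 44/19 = 2029/950 ≈ 2.1358)
k(Y) = √(-84 + Y)
q(U) = 76/(-22 + 2*U) (q(U) = 76/((U - 22) + U) = 76/((-22 + U) + U) = 76/(-22 + 2*U))
q(-72)/k(Z) = (38/(-11 - 72))/(√(-84 + 2029/950)) = (38/(-83))/(√(-77771/950)) = (38*(-1/83))/((I*√2955298/190)) = -(-190)*I*√2955298/6454993 = 190*I*√2955298/6454993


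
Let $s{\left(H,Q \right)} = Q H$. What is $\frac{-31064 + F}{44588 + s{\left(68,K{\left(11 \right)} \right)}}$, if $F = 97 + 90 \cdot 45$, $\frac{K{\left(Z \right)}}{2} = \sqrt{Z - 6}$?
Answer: $- \frac{27276709}{45181756} + \frac{41599 \sqrt{5}}{22590878} \approx -0.59959$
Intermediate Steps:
$K{\left(Z \right)} = 2 \sqrt{-6 + Z}$ ($K{\left(Z \right)} = 2 \sqrt{Z - 6} = 2 \sqrt{-6 + Z}$)
$s{\left(H,Q \right)} = H Q$
$F = 4147$ ($F = 97 + 4050 = 4147$)
$\frac{-31064 + F}{44588 + s{\left(68,K{\left(11 \right)} \right)}} = \frac{-31064 + 4147}{44588 + 68 \cdot 2 \sqrt{-6 + 11}} = - \frac{26917}{44588 + 68 \cdot 2 \sqrt{5}} = - \frac{26917}{44588 + 136 \sqrt{5}}$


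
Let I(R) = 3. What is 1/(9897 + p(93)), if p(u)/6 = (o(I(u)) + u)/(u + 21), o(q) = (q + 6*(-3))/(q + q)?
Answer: 38/376267 ≈ 0.00010099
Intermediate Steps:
o(q) = (-18 + q)/(2*q) (o(q) = (q - 18)/((2*q)) = (-18 + q)*(1/(2*q)) = (-18 + q)/(2*q))
p(u) = 6*(-5/2 + u)/(21 + u) (p(u) = 6*(((½)*(-18 + 3)/3 + u)/(u + 21)) = 6*(((½)*(⅓)*(-15) + u)/(21 + u)) = 6*((-5/2 + u)/(21 + u)) = 6*(-5/2 + u)/(21 + u))
1/(9897 + p(93)) = 1/(9897 + 3*(-5 + 2*93)/(21 + 93)) = 1/(9897 + 3*(-5 + 186)/114) = 1/(9897 + 3*(1/114)*181) = 1/(9897 + 181/38) = 1/(376267/38) = 38/376267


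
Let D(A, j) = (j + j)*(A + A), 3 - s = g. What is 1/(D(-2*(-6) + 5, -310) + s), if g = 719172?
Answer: -1/740249 ≈ -1.3509e-6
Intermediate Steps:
s = -719169 (s = 3 - 1*719172 = 3 - 719172 = -719169)
D(A, j) = 4*A*j (D(A, j) = (2*j)*(2*A) = 4*A*j)
1/(D(-2*(-6) + 5, -310) + s) = 1/(4*(-2*(-6) + 5)*(-310) - 719169) = 1/(4*(12 + 5)*(-310) - 719169) = 1/(4*17*(-310) - 719169) = 1/(-21080 - 719169) = 1/(-740249) = -1/740249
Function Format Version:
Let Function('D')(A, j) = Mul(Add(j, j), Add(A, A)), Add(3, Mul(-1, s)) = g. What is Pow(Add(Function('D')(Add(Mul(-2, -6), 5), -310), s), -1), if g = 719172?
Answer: Rational(-1, 740249) ≈ -1.3509e-6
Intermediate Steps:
s = -719169 (s = Add(3, Mul(-1, 719172)) = Add(3, -719172) = -719169)
Function('D')(A, j) = Mul(4, A, j) (Function('D')(A, j) = Mul(Mul(2, j), Mul(2, A)) = Mul(4, A, j))
Pow(Add(Function('D')(Add(Mul(-2, -6), 5), -310), s), -1) = Pow(Add(Mul(4, Add(Mul(-2, -6), 5), -310), -719169), -1) = Pow(Add(Mul(4, Add(12, 5), -310), -719169), -1) = Pow(Add(Mul(4, 17, -310), -719169), -1) = Pow(Add(-21080, -719169), -1) = Pow(-740249, -1) = Rational(-1, 740249)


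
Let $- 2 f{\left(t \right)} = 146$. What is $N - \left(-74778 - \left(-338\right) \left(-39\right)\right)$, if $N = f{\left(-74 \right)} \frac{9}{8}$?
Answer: $\frac{703023}{8} \approx 87878.0$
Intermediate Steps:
$f{\left(t \right)} = -73$ ($f{\left(t \right)} = \left(- \frac{1}{2}\right) 146 = -73$)
$N = - \frac{657}{8}$ ($N = - 73 \cdot \frac{9}{8} = - 73 \cdot 9 \cdot \frac{1}{8} = \left(-73\right) \frac{9}{8} = - \frac{657}{8} \approx -82.125$)
$N - \left(-74778 - \left(-338\right) \left(-39\right)\right) = - \frac{657}{8} - \left(-74778 - \left(-338\right) \left(-39\right)\right) = - \frac{657}{8} - \left(-74778 - 13182\right) = - \frac{657}{8} - -87960 = - \frac{657}{8} + 87960 = \frac{703023}{8}$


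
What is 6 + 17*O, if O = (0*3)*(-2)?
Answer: 6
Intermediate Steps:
O = 0 (O = 0*(-2) = 0)
6 + 17*O = 6 + 17*0 = 6 + 0 = 6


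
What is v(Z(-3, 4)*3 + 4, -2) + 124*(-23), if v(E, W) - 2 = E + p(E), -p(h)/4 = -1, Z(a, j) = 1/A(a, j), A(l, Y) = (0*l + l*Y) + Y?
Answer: -22739/8 ≈ -2842.4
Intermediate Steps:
A(l, Y) = Y + Y*l (A(l, Y) = (0 + Y*l) + Y = Y*l + Y = Y + Y*l)
Z(a, j) = 1/(j*(1 + a))
p(h) = 4 (p(h) = -4*(-1) = 4)
v(E, W) = 6 + E (v(E, W) = 2 + (E + 4) = 2 + (4 + E) = 6 + E)
v(Z(-3, 4)*3 + 4, -2) + 124*(-23) = (6 + ((1/(4*(1 - 3)))*3 + 4)) + 124*(-23) = (6 + (((1/4)/(-2))*3 + 4)) - 2852 = (6 + (((1/4)*(-1/2))*3 + 4)) - 2852 = (6 + (-1/8*3 + 4)) - 2852 = (6 + (-3/8 + 4)) - 2852 = (6 + 29/8) - 2852 = 77/8 - 2852 = -22739/8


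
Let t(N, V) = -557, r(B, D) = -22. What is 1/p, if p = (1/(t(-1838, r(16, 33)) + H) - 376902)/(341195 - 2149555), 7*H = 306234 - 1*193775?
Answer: 196315561600/40916481113 ≈ 4.7980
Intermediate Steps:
H = 112459/7 (H = (306234 - 1*193775)/7 = (306234 - 193775)/7 = (⅐)*112459 = 112459/7 ≈ 16066.)
p = 40916481113/196315561600 (p = (1/(-557 + 112459/7) - 376902)/(341195 - 2149555) = (1/(108560/7) - 376902)/(-1808360) = (7/108560 - 376902)*(-1/1808360) = -40916481113/108560*(-1/1808360) = 40916481113/196315561600 ≈ 0.20842)
1/p = 1/(40916481113/196315561600) = 196315561600/40916481113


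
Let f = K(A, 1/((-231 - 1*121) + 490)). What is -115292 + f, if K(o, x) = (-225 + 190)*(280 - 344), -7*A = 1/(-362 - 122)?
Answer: -113052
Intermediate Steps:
A = 1/3388 (A = -1/(7*(-362 - 122)) = -1/7/(-484) = -1/7*(-1/484) = 1/3388 ≈ 0.00029516)
K(o, x) = 2240 (K(o, x) = -35*(-64) = 2240)
f = 2240
-115292 + f = -115292 + 2240 = -113052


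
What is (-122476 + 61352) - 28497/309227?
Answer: -18901219645/309227 ≈ -61124.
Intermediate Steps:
(-122476 + 61352) - 28497/309227 = -61124 - 28497*1/309227 = -61124 - 28497/309227 = -18901219645/309227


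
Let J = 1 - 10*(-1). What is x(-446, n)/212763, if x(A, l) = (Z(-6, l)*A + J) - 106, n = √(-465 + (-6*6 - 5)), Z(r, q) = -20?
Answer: 8825/212763 ≈ 0.041478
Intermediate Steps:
J = 11 (J = 1 + 10 = 11)
n = I*√506 (n = √(-465 + (-36 - 5)) = √(-465 - 41) = √(-506) = I*√506 ≈ 22.494*I)
x(A, l) = -95 - 20*A (x(A, l) = (-20*A + 11) - 106 = (11 - 20*A) - 106 = -95 - 20*A)
x(-446, n)/212763 = (-95 - 20*(-446))/212763 = (-95 + 8920)*(1/212763) = 8825*(1/212763) = 8825/212763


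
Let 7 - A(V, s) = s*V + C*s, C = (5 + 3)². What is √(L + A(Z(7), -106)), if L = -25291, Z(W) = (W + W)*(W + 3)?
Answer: 2*I*√915 ≈ 60.498*I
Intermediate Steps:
C = 64 (C = 8² = 64)
Z(W) = 2*W*(3 + W) (Z(W) = (2*W)*(3 + W) = 2*W*(3 + W))
A(V, s) = 7 - 64*s - V*s (A(V, s) = 7 - (s*V + 64*s) = 7 - (V*s + 64*s) = 7 - (64*s + V*s) = 7 + (-64*s - V*s) = 7 - 64*s - V*s)
√(L + A(Z(7), -106)) = √(-25291 + (7 - 64*(-106) - 1*2*7*(3 + 7)*(-106))) = √(-25291 + (7 + 6784 - 1*2*7*10*(-106))) = √(-25291 + (7 + 6784 - 1*140*(-106))) = √(-25291 + (7 + 6784 + 14840)) = √(-25291 + 21631) = √(-3660) = 2*I*√915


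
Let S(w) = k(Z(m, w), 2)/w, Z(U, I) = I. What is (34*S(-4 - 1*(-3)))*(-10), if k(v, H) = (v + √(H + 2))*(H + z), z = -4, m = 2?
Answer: -680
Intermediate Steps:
k(v, H) = (-4 + H)*(v + √(2 + H)) (k(v, H) = (v + √(H + 2))*(H - 4) = (v + √(2 + H))*(-4 + H) = (-4 + H)*(v + √(2 + H)))
S(w) = (-4 - 2*w)/w (S(w) = (-4*w - 4*√(2 + 2) + 2*w + 2*√(2 + 2))/w = (-4*w - 4*√4 + 2*w + 2*√4)/w = (-4*w - 4*2 + 2*w + 2*2)/w = (-4*w - 8 + 2*w + 4)/w = (-4 - 2*w)/w)
(34*S(-4 - 1*(-3)))*(-10) = (34*(-2 - 4/(-4 - 1*(-3))))*(-10) = (34*(-2 - 4/(-4 + 3)))*(-10) = (34*(-2 - 4/(-1)))*(-10) = (34*(-2 - 4*(-1)))*(-10) = (34*(-2 + 4))*(-10) = (34*2)*(-10) = 68*(-10) = -680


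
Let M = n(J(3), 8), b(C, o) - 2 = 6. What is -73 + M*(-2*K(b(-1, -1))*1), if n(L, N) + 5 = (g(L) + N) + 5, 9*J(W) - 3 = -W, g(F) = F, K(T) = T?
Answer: -201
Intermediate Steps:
b(C, o) = 8 (b(C, o) = 2 + 6 = 8)
J(W) = ⅓ - W/9 (J(W) = ⅓ + (-W)/9 = ⅓ - W/9)
n(L, N) = L + N (n(L, N) = -5 + ((L + N) + 5) = -5 + (5 + L + N) = L + N)
M = 8 (M = (⅓ - ⅑*3) + 8 = (⅓ - ⅓) + 8 = 0 + 8 = 8)
-73 + M*(-2*K(b(-1, -1))*1) = -73 + 8*(-2*8*1) = -73 + 8*(-16*1) = -73 + 8*(-16) = -73 - 128 = -201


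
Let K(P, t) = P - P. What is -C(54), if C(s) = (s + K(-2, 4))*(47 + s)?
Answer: -5454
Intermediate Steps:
K(P, t) = 0
C(s) = s*(47 + s) (C(s) = (s + 0)*(47 + s) = s*(47 + s))
-C(54) = -54*(47 + 54) = -54*101 = -1*5454 = -5454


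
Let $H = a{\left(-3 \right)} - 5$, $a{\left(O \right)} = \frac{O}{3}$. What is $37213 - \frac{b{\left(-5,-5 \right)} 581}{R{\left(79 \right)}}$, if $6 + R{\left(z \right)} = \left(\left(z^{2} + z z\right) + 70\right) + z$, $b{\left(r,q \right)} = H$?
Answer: $\frac{469817611}{12625} \approx 37213.0$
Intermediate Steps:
$a{\left(O \right)} = \frac{O}{3}$ ($a{\left(O \right)} = O \frac{1}{3} = \frac{O}{3}$)
$H = -6$ ($H = \frac{1}{3} \left(-3\right) - 5 = -1 - 5 = -6$)
$b{\left(r,q \right)} = -6$
$R{\left(z \right)} = 64 + z + 2 z^{2}$ ($R{\left(z \right)} = -6 + \left(\left(\left(z^{2} + z z\right) + 70\right) + z\right) = -6 + \left(\left(\left(z^{2} + z^{2}\right) + 70\right) + z\right) = -6 + \left(\left(2 z^{2} + 70\right) + z\right) = -6 + \left(\left(70 + 2 z^{2}\right) + z\right) = -6 + \left(70 + z + 2 z^{2}\right) = 64 + z + 2 z^{2}$)
$37213 - \frac{b{\left(-5,-5 \right)} 581}{R{\left(79 \right)}} = 37213 - \frac{\left(-6\right) 581}{64 + 79 + 2 \cdot 79^{2}} = 37213 - - \frac{3486}{64 + 79 + 2 \cdot 6241} = 37213 - - \frac{3486}{64 + 79 + 12482} = 37213 - - \frac{3486}{12625} = 37213 + \frac{3486}{12625} = \frac{469817611}{12625}$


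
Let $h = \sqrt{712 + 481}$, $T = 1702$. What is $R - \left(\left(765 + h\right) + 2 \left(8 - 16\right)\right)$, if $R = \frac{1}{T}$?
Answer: $- \frac{1274797}{1702} - \sqrt{1193} \approx -783.54$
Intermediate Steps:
$h = \sqrt{1193} \approx 34.54$
$R = \frac{1}{1702} \approx 0.00058754$
$R - \left(\left(765 + h\right) + 2 \left(8 - 16\right)\right) = \frac{1}{1702} - \left(\left(765 + \sqrt{1193}\right) + 2 \left(8 - 16\right)\right) = \frac{1}{1702} - \left(\left(765 + \sqrt{1193}\right) + 2 \left(-8\right)\right) = \frac{1}{1702} - \left(\left(765 + \sqrt{1193}\right) - 16\right) = \frac{1}{1702} - \left(749 + \sqrt{1193}\right) = - \frac{1274797}{1702} - \sqrt{1193}$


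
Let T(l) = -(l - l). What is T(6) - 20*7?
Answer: -140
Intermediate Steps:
T(l) = 0 (T(l) = -1*0 = 0)
T(6) - 20*7 = 0 - 20*7 = 0 - 140 = -140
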